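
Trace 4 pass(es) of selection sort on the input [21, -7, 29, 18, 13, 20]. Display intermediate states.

Pass 1: Select minimum -7 at index 1, swap -> [-7, 21, 29, 18, 13, 20]
Pass 2: Select minimum 13 at index 4, swap -> [-7, 13, 29, 18, 21, 20]
Pass 3: Select minimum 18 at index 3, swap -> [-7, 13, 18, 29, 21, 20]
Pass 4: Select minimum 20 at index 5, swap -> [-7, 13, 18, 20, 21, 29]


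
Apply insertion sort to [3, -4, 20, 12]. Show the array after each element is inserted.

First element 3 is already 'sorted'
Insert -4: shifted 1 elements -> [-4, 3, 20, 12]
Insert 20: shifted 0 elements -> [-4, 3, 20, 12]
Insert 12: shifted 1 elements -> [-4, 3, 12, 20]


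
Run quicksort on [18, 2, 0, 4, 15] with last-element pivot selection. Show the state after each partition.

Partition 1: pivot=15 at index 3 -> [2, 0, 4, 15, 18]
Partition 2: pivot=4 at index 2 -> [2, 0, 4, 15, 18]
Partition 3: pivot=0 at index 0 -> [0, 2, 4, 15, 18]


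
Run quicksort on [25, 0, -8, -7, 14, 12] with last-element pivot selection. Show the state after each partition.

Partition 1: pivot=12 at index 3 -> [0, -8, -7, 12, 14, 25]
Partition 2: pivot=-7 at index 1 -> [-8, -7, 0, 12, 14, 25]
Partition 3: pivot=25 at index 5 -> [-8, -7, 0, 12, 14, 25]


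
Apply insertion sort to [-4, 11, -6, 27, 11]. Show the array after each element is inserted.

First element -4 is already 'sorted'
Insert 11: shifted 0 elements -> [-4, 11, -6, 27, 11]
Insert -6: shifted 2 elements -> [-6, -4, 11, 27, 11]
Insert 27: shifted 0 elements -> [-6, -4, 11, 27, 11]
Insert 11: shifted 1 elements -> [-6, -4, 11, 11, 27]


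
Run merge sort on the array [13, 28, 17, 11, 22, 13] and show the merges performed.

Divide and conquer:
  Merge [28] + [17] -> [17, 28]
  Merge [13] + [17, 28] -> [13, 17, 28]
  Merge [22] + [13] -> [13, 22]
  Merge [11] + [13, 22] -> [11, 13, 22]
  Merge [13, 17, 28] + [11, 13, 22] -> [11, 13, 13, 17, 22, 28]


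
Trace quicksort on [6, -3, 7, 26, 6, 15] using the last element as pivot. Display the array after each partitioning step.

Partition 1: pivot=15 at index 4 -> [6, -3, 7, 6, 15, 26]
Partition 2: pivot=6 at index 2 -> [6, -3, 6, 7, 15, 26]
Partition 3: pivot=-3 at index 0 -> [-3, 6, 6, 7, 15, 26]


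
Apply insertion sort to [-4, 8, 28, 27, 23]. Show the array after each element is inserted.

First element -4 is already 'sorted'
Insert 8: shifted 0 elements -> [-4, 8, 28, 27, 23]
Insert 28: shifted 0 elements -> [-4, 8, 28, 27, 23]
Insert 27: shifted 1 elements -> [-4, 8, 27, 28, 23]
Insert 23: shifted 2 elements -> [-4, 8, 23, 27, 28]


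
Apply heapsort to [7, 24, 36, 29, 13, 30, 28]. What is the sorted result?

Build heap: [36, 29, 30, 24, 13, 7, 28]
Extract 36: [30, 29, 28, 24, 13, 7, 36]
Extract 30: [29, 24, 28, 7, 13, 30, 36]
Extract 29: [28, 24, 13, 7, 29, 30, 36]
Extract 28: [24, 7, 13, 28, 29, 30, 36]
Extract 24: [13, 7, 24, 28, 29, 30, 36]
Extract 13: [7, 13, 24, 28, 29, 30, 36]


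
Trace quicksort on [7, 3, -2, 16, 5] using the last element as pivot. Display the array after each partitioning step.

Partition 1: pivot=5 at index 2 -> [3, -2, 5, 16, 7]
Partition 2: pivot=-2 at index 0 -> [-2, 3, 5, 16, 7]
Partition 3: pivot=7 at index 3 -> [-2, 3, 5, 7, 16]


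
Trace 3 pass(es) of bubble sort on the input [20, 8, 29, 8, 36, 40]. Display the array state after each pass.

After pass 1: [8, 20, 8, 29, 36, 40] (2 swaps)
After pass 2: [8, 8, 20, 29, 36, 40] (1 swaps)
After pass 3: [8, 8, 20, 29, 36, 40] (0 swaps)
Total swaps: 3


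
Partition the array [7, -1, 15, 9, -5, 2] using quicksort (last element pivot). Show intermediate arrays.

Partition 1: pivot=2 at index 2 -> [-1, -5, 2, 9, 7, 15]
Partition 2: pivot=-5 at index 0 -> [-5, -1, 2, 9, 7, 15]
Partition 3: pivot=15 at index 5 -> [-5, -1, 2, 9, 7, 15]
Partition 4: pivot=7 at index 3 -> [-5, -1, 2, 7, 9, 15]


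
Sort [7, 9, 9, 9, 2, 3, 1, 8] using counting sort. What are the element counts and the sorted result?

Count array: [0, 1, 1, 1, 0, 0, 0, 1, 1, 3]
(count[i] = number of elements equal to i)
Cumulative count: [0, 1, 2, 3, 3, 3, 3, 4, 5, 8]
Sorted: [1, 2, 3, 7, 8, 9, 9, 9]


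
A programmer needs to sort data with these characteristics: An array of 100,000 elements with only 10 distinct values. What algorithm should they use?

Best choice: 3-way quicksort or Counting sort
Reason: 3-way (Dutch national flag) partitioning groups every copy of the pivot together, so with only d=10 distinct keys quicksort finishes in O(n log d) expected time, which is effectively linear; counting sort runs in O(n + k) where k is the size of the key range (not the number of distinct values), so it is linear when the 10 values are integers drawn from a small known range


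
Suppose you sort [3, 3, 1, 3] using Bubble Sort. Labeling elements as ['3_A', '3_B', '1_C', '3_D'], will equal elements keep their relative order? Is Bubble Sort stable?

Trace Bubble Sort on the labeled array (the key is the number; the letter only tracks identity):
  After pass 1: [3_A, 1_C, 3_B, 3_D]
  After pass 2: [1_C, 3_A, 3_B, 3_D]
  After pass 3: [1_C, 3_A, 3_B, 3_D] (no swaps, done)
Final order: [1_C, 3_A, 3_B, 3_D]
Equal keys:
  value 3: originally 3_A, 3_B, 3_D; after sorting 3_A, 3_B, 3_D -> order preserved
All equal keys kept their original relative order. Bubble Sort is stable: it only swaps adjacent elements when the left one is strictly greater, so equal keys never move past each other.
Answer: Stable


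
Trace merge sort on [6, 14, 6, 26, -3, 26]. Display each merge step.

Divide and conquer:
  Merge [14] + [6] -> [6, 14]
  Merge [6] + [6, 14] -> [6, 6, 14]
  Merge [-3] + [26] -> [-3, 26]
  Merge [26] + [-3, 26] -> [-3, 26, 26]
  Merge [6, 6, 14] + [-3, 26, 26] -> [-3, 6, 6, 14, 26, 26]


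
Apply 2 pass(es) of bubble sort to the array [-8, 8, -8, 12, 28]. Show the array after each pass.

After pass 1: [-8, -8, 8, 12, 28] (1 swaps)
After pass 2: [-8, -8, 8, 12, 28] (0 swaps)
Total swaps: 1


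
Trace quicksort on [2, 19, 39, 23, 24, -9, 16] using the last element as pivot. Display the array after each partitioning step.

Partition 1: pivot=16 at index 2 -> [2, -9, 16, 23, 24, 19, 39]
Partition 2: pivot=-9 at index 0 -> [-9, 2, 16, 23, 24, 19, 39]
Partition 3: pivot=39 at index 6 -> [-9, 2, 16, 23, 24, 19, 39]
Partition 4: pivot=19 at index 3 -> [-9, 2, 16, 19, 24, 23, 39]
Partition 5: pivot=23 at index 4 -> [-9, 2, 16, 19, 23, 24, 39]


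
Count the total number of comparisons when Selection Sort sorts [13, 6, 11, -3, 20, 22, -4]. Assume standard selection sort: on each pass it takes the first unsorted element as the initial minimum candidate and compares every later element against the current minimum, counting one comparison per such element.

Pass 1: scan indices 1..6 for the minimum = 6 comparison(s); min is -4, place at index 0 -> [-4, 6, 11, -3, 20, 22, 13]
Pass 2: scan indices 2..6 for the minimum = 5 comparison(s); min is -3, place at index 1 -> [-4, -3, 11, 6, 20, 22, 13]
Pass 3: scan indices 3..6 for the minimum = 4 comparison(s); min is 6, place at index 2 -> [-4, -3, 6, 11, 20, 22, 13]
Pass 4: scan indices 4..6 for the minimum = 3 comparison(s); min is 11, place at index 3 -> [-4, -3, 6, 11, 20, 22, 13]
Pass 5: scan indices 5..6 for the minimum = 2 comparison(s); min is 13, place at index 4 -> [-4, -3, 6, 11, 13, 22, 20]
Pass 6: scan indices 6..6 for the minimum = 1 comparison(s); min is 20, place at index 5 -> [-4, -3, 6, 11, 13, 20, 22]
Selection sort always scans the whole unsorted suffix, so the count is (n-1) + (n-2) + ... + 1 = n(n-1)/2 = 7*6/2 = 21 regardless of the input order.
Total comparisons: 6 + 5 + 4 + 3 + 2 + 1 = 21


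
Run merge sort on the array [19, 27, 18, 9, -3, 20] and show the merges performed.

Divide and conquer:
  Merge [27] + [18] -> [18, 27]
  Merge [19] + [18, 27] -> [18, 19, 27]
  Merge [-3] + [20] -> [-3, 20]
  Merge [9] + [-3, 20] -> [-3, 9, 20]
  Merge [18, 19, 27] + [-3, 9, 20] -> [-3, 9, 18, 19, 20, 27]


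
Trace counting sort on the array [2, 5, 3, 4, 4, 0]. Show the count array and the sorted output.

Count array: [1, 0, 1, 1, 2, 1]
(count[i] = number of elements equal to i)
Cumulative count: [1, 1, 2, 3, 5, 6]
Sorted: [0, 2, 3, 4, 4, 5]


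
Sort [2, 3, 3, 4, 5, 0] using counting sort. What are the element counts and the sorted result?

Count array: [1, 0, 1, 2, 1, 1]
(count[i] = number of elements equal to i)
Cumulative count: [1, 1, 2, 4, 5, 6]
Sorted: [0, 2, 3, 3, 4, 5]


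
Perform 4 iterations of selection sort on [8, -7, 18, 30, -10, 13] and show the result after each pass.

Pass 1: Select minimum -10 at index 4, swap -> [-10, -7, 18, 30, 8, 13]
Pass 2: Select minimum -7 at index 1, swap -> [-10, -7, 18, 30, 8, 13]
Pass 3: Select minimum 8 at index 4, swap -> [-10, -7, 8, 30, 18, 13]
Pass 4: Select minimum 13 at index 5, swap -> [-10, -7, 8, 13, 18, 30]


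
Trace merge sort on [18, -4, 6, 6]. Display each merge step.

Divide and conquer:
  Merge [18] + [-4] -> [-4, 18]
  Merge [6] + [6] -> [6, 6]
  Merge [-4, 18] + [6, 6] -> [-4, 6, 6, 18]


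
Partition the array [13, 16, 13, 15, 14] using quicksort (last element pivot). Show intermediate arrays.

Partition 1: pivot=14 at index 2 -> [13, 13, 14, 15, 16]
Partition 2: pivot=13 at index 1 -> [13, 13, 14, 15, 16]
Partition 3: pivot=16 at index 4 -> [13, 13, 14, 15, 16]


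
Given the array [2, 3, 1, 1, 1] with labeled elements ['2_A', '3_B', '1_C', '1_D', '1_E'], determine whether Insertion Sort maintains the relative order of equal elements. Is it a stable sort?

Trace Insertion Sort on the labeled array (the key is the number; the letter only tracks identity):
  Insert 3_B at index 1: [2_A, 3_B, 1_C, 1_D, 1_E]
  Insert 1_C at index 0: [1_C, 2_A, 3_B, 1_D, 1_E]
  Insert 1_D at index 1: [1_C, 1_D, 2_A, 3_B, 1_E]
  Insert 1_E at index 2: [1_C, 1_D, 1_E, 2_A, 3_B]
Final order: [1_C, 1_D, 1_E, 2_A, 3_B]
Equal keys:
  value 1: originally 1_C, 1_D, 1_E; after sorting 1_C, 1_D, 1_E -> order preserved
All equal keys kept their original relative order. Insertion Sort is stable: elements are shifted only while they are strictly greater than the key, so a key is inserted after any equal elements already placed.
Answer: Stable


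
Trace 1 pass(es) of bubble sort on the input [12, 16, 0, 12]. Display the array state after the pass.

After pass 1: [12, 0, 12, 16] (2 swaps)
Total swaps: 2


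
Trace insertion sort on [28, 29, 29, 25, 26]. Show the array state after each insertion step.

First element 28 is already 'sorted'
Insert 29: shifted 0 elements -> [28, 29, 29, 25, 26]
Insert 29: shifted 0 elements -> [28, 29, 29, 25, 26]
Insert 25: shifted 3 elements -> [25, 28, 29, 29, 26]
Insert 26: shifted 3 elements -> [25, 26, 28, 29, 29]


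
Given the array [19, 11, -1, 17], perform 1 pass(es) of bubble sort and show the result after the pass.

After pass 1: [11, -1, 17, 19] (3 swaps)
Total swaps: 3


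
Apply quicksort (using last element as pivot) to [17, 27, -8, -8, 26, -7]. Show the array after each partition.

Partition 1: pivot=-7 at index 2 -> [-8, -8, -7, 27, 26, 17]
Partition 2: pivot=-8 at index 1 -> [-8, -8, -7, 27, 26, 17]
Partition 3: pivot=17 at index 3 -> [-8, -8, -7, 17, 26, 27]
Partition 4: pivot=27 at index 5 -> [-8, -8, -7, 17, 26, 27]


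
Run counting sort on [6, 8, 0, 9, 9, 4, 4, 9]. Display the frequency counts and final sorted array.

Count array: [1, 0, 0, 0, 2, 0, 1, 0, 1, 3]
(count[i] = number of elements equal to i)
Cumulative count: [1, 1, 1, 1, 3, 3, 4, 4, 5, 8]
Sorted: [0, 4, 4, 6, 8, 9, 9, 9]


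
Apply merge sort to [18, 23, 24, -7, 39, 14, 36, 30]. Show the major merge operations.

Divide and conquer:
  Merge [18] + [23] -> [18, 23]
  Merge [24] + [-7] -> [-7, 24]
  Merge [18, 23] + [-7, 24] -> [-7, 18, 23, 24]
  Merge [39] + [14] -> [14, 39]
  Merge [36] + [30] -> [30, 36]
  Merge [14, 39] + [30, 36] -> [14, 30, 36, 39]
  Merge [-7, 18, 23, 24] + [14, 30, 36, 39] -> [-7, 14, 18, 23, 24, 30, 36, 39]


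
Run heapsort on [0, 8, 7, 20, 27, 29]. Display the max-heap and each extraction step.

Build heap: [29, 27, 7, 20, 8, 0]
Extract 29: [27, 20, 7, 0, 8, 29]
Extract 27: [20, 8, 7, 0, 27, 29]
Extract 20: [8, 0, 7, 20, 27, 29]
Extract 8: [7, 0, 8, 20, 27, 29]
Extract 7: [0, 7, 8, 20, 27, 29]


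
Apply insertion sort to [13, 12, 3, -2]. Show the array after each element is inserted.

First element 13 is already 'sorted'
Insert 12: shifted 1 elements -> [12, 13, 3, -2]
Insert 3: shifted 2 elements -> [3, 12, 13, -2]
Insert -2: shifted 3 elements -> [-2, 3, 12, 13]


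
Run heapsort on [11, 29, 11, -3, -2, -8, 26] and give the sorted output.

Build heap: [29, 11, 26, -3, -2, -8, 11]
Extract 29: [26, 11, 11, -3, -2, -8, 29]
Extract 26: [11, -2, 11, -3, -8, 26, 29]
Extract 11: [11, -2, -8, -3, 11, 26, 29]
Extract 11: [-2, -3, -8, 11, 11, 26, 29]
Extract -2: [-3, -8, -2, 11, 11, 26, 29]
Extract -3: [-8, -3, -2, 11, 11, 26, 29]


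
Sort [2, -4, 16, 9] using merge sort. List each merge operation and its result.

Divide and conquer:
  Merge [2] + [-4] -> [-4, 2]
  Merge [16] + [9] -> [9, 16]
  Merge [-4, 2] + [9, 16] -> [-4, 2, 9, 16]


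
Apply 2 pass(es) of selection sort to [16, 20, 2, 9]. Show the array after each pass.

Pass 1: Select minimum 2 at index 2, swap -> [2, 20, 16, 9]
Pass 2: Select minimum 9 at index 3, swap -> [2, 9, 16, 20]


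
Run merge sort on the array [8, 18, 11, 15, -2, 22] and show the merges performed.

Divide and conquer:
  Merge [18] + [11] -> [11, 18]
  Merge [8] + [11, 18] -> [8, 11, 18]
  Merge [-2] + [22] -> [-2, 22]
  Merge [15] + [-2, 22] -> [-2, 15, 22]
  Merge [8, 11, 18] + [-2, 15, 22] -> [-2, 8, 11, 15, 18, 22]


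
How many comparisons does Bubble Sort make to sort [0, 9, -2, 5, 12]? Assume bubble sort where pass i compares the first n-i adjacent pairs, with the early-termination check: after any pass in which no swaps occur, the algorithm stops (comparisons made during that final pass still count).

Pass 1: compare adjacent pairs (0,1)..(3,4) = 4 comparison(s), 2 swap(s) -> [0, -2, 5, 9, 12]
Pass 2: compare adjacent pairs (0,1)..(2,3) = 3 comparison(s), 1 swap(s) -> [-2, 0, 5, 9, 12]
Pass 3: compare adjacent pairs (0,1)..(1,2) = 2 comparison(s), 0 swap(s) -> [-2, 0, 5, 9, 12]
No swaps in this pass, so bubble sort stops here.
Total comparisons: 4 + 3 + 2 = 9


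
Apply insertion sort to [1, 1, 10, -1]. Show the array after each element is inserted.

First element 1 is already 'sorted'
Insert 1: shifted 0 elements -> [1, 1, 10, -1]
Insert 10: shifted 0 elements -> [1, 1, 10, -1]
Insert -1: shifted 3 elements -> [-1, 1, 1, 10]


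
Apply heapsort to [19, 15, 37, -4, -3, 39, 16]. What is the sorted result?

Build heap: [39, 15, 37, -4, -3, 19, 16]
Extract 39: [37, 15, 19, -4, -3, 16, 39]
Extract 37: [19, 15, 16, -4, -3, 37, 39]
Extract 19: [16, 15, -3, -4, 19, 37, 39]
Extract 16: [15, -4, -3, 16, 19, 37, 39]
Extract 15: [-3, -4, 15, 16, 19, 37, 39]
Extract -3: [-4, -3, 15, 16, 19, 37, 39]


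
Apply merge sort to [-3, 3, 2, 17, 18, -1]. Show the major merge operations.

Divide and conquer:
  Merge [3] + [2] -> [2, 3]
  Merge [-3] + [2, 3] -> [-3, 2, 3]
  Merge [18] + [-1] -> [-1, 18]
  Merge [17] + [-1, 18] -> [-1, 17, 18]
  Merge [-3, 2, 3] + [-1, 17, 18] -> [-3, -1, 2, 3, 17, 18]


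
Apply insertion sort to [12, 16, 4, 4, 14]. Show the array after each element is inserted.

First element 12 is already 'sorted'
Insert 16: shifted 0 elements -> [12, 16, 4, 4, 14]
Insert 4: shifted 2 elements -> [4, 12, 16, 4, 14]
Insert 4: shifted 2 elements -> [4, 4, 12, 16, 14]
Insert 14: shifted 1 elements -> [4, 4, 12, 14, 16]


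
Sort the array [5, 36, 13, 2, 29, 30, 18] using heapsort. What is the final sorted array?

Build heap: [36, 29, 30, 2, 5, 13, 18]
Extract 36: [30, 29, 18, 2, 5, 13, 36]
Extract 30: [29, 13, 18, 2, 5, 30, 36]
Extract 29: [18, 13, 5, 2, 29, 30, 36]
Extract 18: [13, 2, 5, 18, 29, 30, 36]
Extract 13: [5, 2, 13, 18, 29, 30, 36]
Extract 5: [2, 5, 13, 18, 29, 30, 36]


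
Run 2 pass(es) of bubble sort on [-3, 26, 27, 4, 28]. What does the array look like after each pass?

After pass 1: [-3, 26, 4, 27, 28] (1 swaps)
After pass 2: [-3, 4, 26, 27, 28] (1 swaps)
Total swaps: 2


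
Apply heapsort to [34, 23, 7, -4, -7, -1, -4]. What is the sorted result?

Build heap: [34, 23, 7, -4, -7, -1, -4]
Extract 34: [23, -4, 7, -4, -7, -1, 34]
Extract 23: [7, -4, -1, -4, -7, 23, 34]
Extract 7: [-1, -4, -7, -4, 7, 23, 34]
Extract -1: [-4, -4, -7, -1, 7, 23, 34]
Extract -4: [-4, -7, -4, -1, 7, 23, 34]
Extract -4: [-7, -4, -4, -1, 7, 23, 34]


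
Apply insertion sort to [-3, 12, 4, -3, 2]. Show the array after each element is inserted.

First element -3 is already 'sorted'
Insert 12: shifted 0 elements -> [-3, 12, 4, -3, 2]
Insert 4: shifted 1 elements -> [-3, 4, 12, -3, 2]
Insert -3: shifted 2 elements -> [-3, -3, 4, 12, 2]
Insert 2: shifted 2 elements -> [-3, -3, 2, 4, 12]


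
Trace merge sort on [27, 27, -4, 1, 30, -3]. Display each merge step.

Divide and conquer:
  Merge [27] + [-4] -> [-4, 27]
  Merge [27] + [-4, 27] -> [-4, 27, 27]
  Merge [30] + [-3] -> [-3, 30]
  Merge [1] + [-3, 30] -> [-3, 1, 30]
  Merge [-4, 27, 27] + [-3, 1, 30] -> [-4, -3, 1, 27, 27, 30]


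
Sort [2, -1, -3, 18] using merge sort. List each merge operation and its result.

Divide and conquer:
  Merge [2] + [-1] -> [-1, 2]
  Merge [-3] + [18] -> [-3, 18]
  Merge [-1, 2] + [-3, 18] -> [-3, -1, 2, 18]


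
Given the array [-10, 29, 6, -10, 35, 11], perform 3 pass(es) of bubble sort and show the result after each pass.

After pass 1: [-10, 6, -10, 29, 11, 35] (3 swaps)
After pass 2: [-10, -10, 6, 11, 29, 35] (2 swaps)
After pass 3: [-10, -10, 6, 11, 29, 35] (0 swaps)
Total swaps: 5


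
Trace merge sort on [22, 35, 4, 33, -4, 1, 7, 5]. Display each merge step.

Divide and conquer:
  Merge [22] + [35] -> [22, 35]
  Merge [4] + [33] -> [4, 33]
  Merge [22, 35] + [4, 33] -> [4, 22, 33, 35]
  Merge [-4] + [1] -> [-4, 1]
  Merge [7] + [5] -> [5, 7]
  Merge [-4, 1] + [5, 7] -> [-4, 1, 5, 7]
  Merge [4, 22, 33, 35] + [-4, 1, 5, 7] -> [-4, 1, 4, 5, 7, 22, 33, 35]


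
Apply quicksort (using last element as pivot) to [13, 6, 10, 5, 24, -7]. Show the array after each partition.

Partition 1: pivot=-7 at index 0 -> [-7, 6, 10, 5, 24, 13]
Partition 2: pivot=13 at index 4 -> [-7, 6, 10, 5, 13, 24]
Partition 3: pivot=5 at index 1 -> [-7, 5, 10, 6, 13, 24]
Partition 4: pivot=6 at index 2 -> [-7, 5, 6, 10, 13, 24]


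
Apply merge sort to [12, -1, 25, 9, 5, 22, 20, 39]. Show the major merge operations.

Divide and conquer:
  Merge [12] + [-1] -> [-1, 12]
  Merge [25] + [9] -> [9, 25]
  Merge [-1, 12] + [9, 25] -> [-1, 9, 12, 25]
  Merge [5] + [22] -> [5, 22]
  Merge [20] + [39] -> [20, 39]
  Merge [5, 22] + [20, 39] -> [5, 20, 22, 39]
  Merge [-1, 9, 12, 25] + [5, 20, 22, 39] -> [-1, 5, 9, 12, 20, 22, 25, 39]


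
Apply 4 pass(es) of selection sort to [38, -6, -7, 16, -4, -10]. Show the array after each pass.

Pass 1: Select minimum -10 at index 5, swap -> [-10, -6, -7, 16, -4, 38]
Pass 2: Select minimum -7 at index 2, swap -> [-10, -7, -6, 16, -4, 38]
Pass 3: Select minimum -6 at index 2, swap -> [-10, -7, -6, 16, -4, 38]
Pass 4: Select minimum -4 at index 4, swap -> [-10, -7, -6, -4, 16, 38]


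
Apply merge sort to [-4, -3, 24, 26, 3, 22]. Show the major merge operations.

Divide and conquer:
  Merge [-3] + [24] -> [-3, 24]
  Merge [-4] + [-3, 24] -> [-4, -3, 24]
  Merge [3] + [22] -> [3, 22]
  Merge [26] + [3, 22] -> [3, 22, 26]
  Merge [-4, -3, 24] + [3, 22, 26] -> [-4, -3, 3, 22, 24, 26]


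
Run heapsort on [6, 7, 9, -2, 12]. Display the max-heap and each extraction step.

Build heap: [12, 7, 9, -2, 6]
Extract 12: [9, 7, 6, -2, 12]
Extract 9: [7, -2, 6, 9, 12]
Extract 7: [6, -2, 7, 9, 12]
Extract 6: [-2, 6, 7, 9, 12]


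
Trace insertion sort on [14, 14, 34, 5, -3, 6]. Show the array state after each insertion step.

First element 14 is already 'sorted'
Insert 14: shifted 0 elements -> [14, 14, 34, 5, -3, 6]
Insert 34: shifted 0 elements -> [14, 14, 34, 5, -3, 6]
Insert 5: shifted 3 elements -> [5, 14, 14, 34, -3, 6]
Insert -3: shifted 4 elements -> [-3, 5, 14, 14, 34, 6]
Insert 6: shifted 3 elements -> [-3, 5, 6, 14, 14, 34]


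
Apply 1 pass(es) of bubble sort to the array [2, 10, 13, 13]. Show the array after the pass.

After pass 1: [2, 10, 13, 13] (0 swaps)
Total swaps: 0


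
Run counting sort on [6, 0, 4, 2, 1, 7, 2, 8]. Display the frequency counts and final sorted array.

Count array: [1, 1, 2, 0, 1, 0, 1, 1, 1]
(count[i] = number of elements equal to i)
Cumulative count: [1, 2, 4, 4, 5, 5, 6, 7, 8]
Sorted: [0, 1, 2, 2, 4, 6, 7, 8]


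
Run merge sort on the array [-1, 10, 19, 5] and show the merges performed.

Divide and conquer:
  Merge [-1] + [10] -> [-1, 10]
  Merge [19] + [5] -> [5, 19]
  Merge [-1, 10] + [5, 19] -> [-1, 5, 10, 19]


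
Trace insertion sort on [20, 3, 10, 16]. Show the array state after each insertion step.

First element 20 is already 'sorted'
Insert 3: shifted 1 elements -> [3, 20, 10, 16]
Insert 10: shifted 1 elements -> [3, 10, 20, 16]
Insert 16: shifted 1 elements -> [3, 10, 16, 20]


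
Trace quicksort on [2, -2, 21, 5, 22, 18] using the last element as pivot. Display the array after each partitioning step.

Partition 1: pivot=18 at index 3 -> [2, -2, 5, 18, 22, 21]
Partition 2: pivot=5 at index 2 -> [2, -2, 5, 18, 22, 21]
Partition 3: pivot=-2 at index 0 -> [-2, 2, 5, 18, 22, 21]
Partition 4: pivot=21 at index 4 -> [-2, 2, 5, 18, 21, 22]


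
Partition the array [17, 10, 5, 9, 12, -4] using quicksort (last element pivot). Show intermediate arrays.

Partition 1: pivot=-4 at index 0 -> [-4, 10, 5, 9, 12, 17]
Partition 2: pivot=17 at index 5 -> [-4, 10, 5, 9, 12, 17]
Partition 3: pivot=12 at index 4 -> [-4, 10, 5, 9, 12, 17]
Partition 4: pivot=9 at index 2 -> [-4, 5, 9, 10, 12, 17]


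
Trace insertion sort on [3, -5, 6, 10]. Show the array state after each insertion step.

First element 3 is already 'sorted'
Insert -5: shifted 1 elements -> [-5, 3, 6, 10]
Insert 6: shifted 0 elements -> [-5, 3, 6, 10]
Insert 10: shifted 0 elements -> [-5, 3, 6, 10]


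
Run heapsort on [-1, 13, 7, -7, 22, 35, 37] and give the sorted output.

Build heap: [37, 22, 35, -7, 13, -1, 7]
Extract 37: [35, 22, 7, -7, 13, -1, 37]
Extract 35: [22, 13, 7, -7, -1, 35, 37]
Extract 22: [13, -1, 7, -7, 22, 35, 37]
Extract 13: [7, -1, -7, 13, 22, 35, 37]
Extract 7: [-1, -7, 7, 13, 22, 35, 37]
Extract -1: [-7, -1, 7, 13, 22, 35, 37]


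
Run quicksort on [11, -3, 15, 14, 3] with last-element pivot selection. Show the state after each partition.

Partition 1: pivot=3 at index 1 -> [-3, 3, 15, 14, 11]
Partition 2: pivot=11 at index 2 -> [-3, 3, 11, 14, 15]
Partition 3: pivot=15 at index 4 -> [-3, 3, 11, 14, 15]


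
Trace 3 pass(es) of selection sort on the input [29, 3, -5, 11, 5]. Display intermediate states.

Pass 1: Select minimum -5 at index 2, swap -> [-5, 3, 29, 11, 5]
Pass 2: Select minimum 3 at index 1, swap -> [-5, 3, 29, 11, 5]
Pass 3: Select minimum 5 at index 4, swap -> [-5, 3, 5, 11, 29]


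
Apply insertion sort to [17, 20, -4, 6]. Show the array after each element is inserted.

First element 17 is already 'sorted'
Insert 20: shifted 0 elements -> [17, 20, -4, 6]
Insert -4: shifted 2 elements -> [-4, 17, 20, 6]
Insert 6: shifted 2 elements -> [-4, 6, 17, 20]


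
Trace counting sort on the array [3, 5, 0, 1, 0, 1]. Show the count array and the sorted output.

Count array: [2, 2, 0, 1, 0, 1]
(count[i] = number of elements equal to i)
Cumulative count: [2, 4, 4, 5, 5, 6]
Sorted: [0, 0, 1, 1, 3, 5]


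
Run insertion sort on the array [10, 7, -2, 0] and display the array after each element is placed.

First element 10 is already 'sorted'
Insert 7: shifted 1 elements -> [7, 10, -2, 0]
Insert -2: shifted 2 elements -> [-2, 7, 10, 0]
Insert 0: shifted 2 elements -> [-2, 0, 7, 10]


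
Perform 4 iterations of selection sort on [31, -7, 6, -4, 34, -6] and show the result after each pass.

Pass 1: Select minimum -7 at index 1, swap -> [-7, 31, 6, -4, 34, -6]
Pass 2: Select minimum -6 at index 5, swap -> [-7, -6, 6, -4, 34, 31]
Pass 3: Select minimum -4 at index 3, swap -> [-7, -6, -4, 6, 34, 31]
Pass 4: Select minimum 6 at index 3, swap -> [-7, -6, -4, 6, 34, 31]


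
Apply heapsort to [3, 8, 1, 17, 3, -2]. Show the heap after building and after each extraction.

Build heap: [17, 8, 1, 3, 3, -2]
Extract 17: [8, 3, 1, -2, 3, 17]
Extract 8: [3, 3, 1, -2, 8, 17]
Extract 3: [3, -2, 1, 3, 8, 17]
Extract 3: [1, -2, 3, 3, 8, 17]
Extract 1: [-2, 1, 3, 3, 8, 17]


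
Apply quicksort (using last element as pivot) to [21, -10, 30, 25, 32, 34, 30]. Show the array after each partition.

Partition 1: pivot=30 at index 4 -> [21, -10, 30, 25, 30, 34, 32]
Partition 2: pivot=25 at index 2 -> [21, -10, 25, 30, 30, 34, 32]
Partition 3: pivot=-10 at index 0 -> [-10, 21, 25, 30, 30, 34, 32]
Partition 4: pivot=32 at index 5 -> [-10, 21, 25, 30, 30, 32, 34]


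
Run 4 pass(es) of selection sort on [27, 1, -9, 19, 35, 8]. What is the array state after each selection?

Pass 1: Select minimum -9 at index 2, swap -> [-9, 1, 27, 19, 35, 8]
Pass 2: Select minimum 1 at index 1, swap -> [-9, 1, 27, 19, 35, 8]
Pass 3: Select minimum 8 at index 5, swap -> [-9, 1, 8, 19, 35, 27]
Pass 4: Select minimum 19 at index 3, swap -> [-9, 1, 8, 19, 35, 27]


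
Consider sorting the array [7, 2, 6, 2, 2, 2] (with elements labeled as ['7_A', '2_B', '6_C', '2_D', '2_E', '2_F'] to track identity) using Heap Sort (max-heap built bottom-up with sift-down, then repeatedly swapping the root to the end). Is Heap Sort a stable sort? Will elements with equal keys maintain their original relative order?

Trace Heap Sort on the labeled array (the key is the number; the letter only tracks identity):
  Build max-heap: [7_A, 2_B, 6_C, 2_D, 2_E, 2_F]
  Swap root 7_A to index 5, re-heapify first 5 -> [6_C, 2_B, 2_F, 2_D, 2_E, 7_A]
  Swap root 6_C to index 4, re-heapify first 4 -> [2_E, 2_B, 2_F, 2_D, 6_C, 7_A]
  Swap root 2_E to index 3, re-heapify first 3 -> [2_D, 2_B, 2_F, 2_E, 6_C, 7_A]
  Swap root 2_D to index 2, re-heapify first 2 -> [2_F, 2_B, 2_D, 2_E, 6_C, 7_A]
  Swap root 2_F to index 1, re-heapify first 1 -> [2_B, 2_F, 2_D, 2_E, 6_C, 7_A]
Final order: [2_B, 2_F, 2_D, 2_E, 6_C, 7_A]
Equal keys:
  value 2: originally 2_B, 2_D, 2_E, 2_F; after sorting 2_B, 2_F, 2_D, 2_E -> order changed
Equal keys were reordered, so Heap Sort is not stable: heap construction and root-to-end swaps move elements without regard to the original order of equal keys. (One such input is enough; an unstable sort may happen to preserve order on other inputs, but it gives no guarantee.)
Answer: Not stable


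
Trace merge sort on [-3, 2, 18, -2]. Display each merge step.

Divide and conquer:
  Merge [-3] + [2] -> [-3, 2]
  Merge [18] + [-2] -> [-2, 18]
  Merge [-3, 2] + [-2, 18] -> [-3, -2, 2, 18]


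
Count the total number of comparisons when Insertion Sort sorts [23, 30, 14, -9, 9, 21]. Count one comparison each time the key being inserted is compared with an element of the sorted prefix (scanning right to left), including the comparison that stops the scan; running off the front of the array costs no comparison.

Insert 30: 23 <= 30 (stop) = 1 comparison(s) -> [23, 30, 14, -9, 9, 21]
Insert 14: 30 > 14 (shift), 23 > 14 (shift), reached front = 2 comparison(s) -> [14, 23, 30, -9, 9, 21]
Insert -9: 30 > -9 (shift), 23 > -9 (shift), 14 > -9 (shift), reached front = 3 comparison(s) -> [-9, 14, 23, 30, 9, 21]
Insert 9: 30 > 9 (shift), 23 > 9 (shift), 14 > 9 (shift), -9 <= 9 (stop) = 4 comparison(s) -> [-9, 9, 14, 23, 30, 21]
Insert 21: 30 > 21 (shift), 23 > 21 (shift), 14 <= 21 (stop) = 3 comparison(s) -> [-9, 9, 14, 21, 23, 30]
Total comparisons: 1 + 2 + 3 + 4 + 3 = 13


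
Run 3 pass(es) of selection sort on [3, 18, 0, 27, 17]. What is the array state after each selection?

Pass 1: Select minimum 0 at index 2, swap -> [0, 18, 3, 27, 17]
Pass 2: Select minimum 3 at index 2, swap -> [0, 3, 18, 27, 17]
Pass 3: Select minimum 17 at index 4, swap -> [0, 3, 17, 27, 18]


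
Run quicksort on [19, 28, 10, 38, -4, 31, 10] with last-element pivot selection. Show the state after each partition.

Partition 1: pivot=10 at index 2 -> [10, -4, 10, 38, 28, 31, 19]
Partition 2: pivot=-4 at index 0 -> [-4, 10, 10, 38, 28, 31, 19]
Partition 3: pivot=19 at index 3 -> [-4, 10, 10, 19, 28, 31, 38]
Partition 4: pivot=38 at index 6 -> [-4, 10, 10, 19, 28, 31, 38]
Partition 5: pivot=31 at index 5 -> [-4, 10, 10, 19, 28, 31, 38]


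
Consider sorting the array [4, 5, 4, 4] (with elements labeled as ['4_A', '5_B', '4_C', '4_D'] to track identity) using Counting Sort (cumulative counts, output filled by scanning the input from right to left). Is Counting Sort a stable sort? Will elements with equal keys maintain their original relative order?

Trace Counting Sort on the labeled array (the key is the number; the letter only tracks identity):
  Counts for values 0..5: [0, 0, 0, 0, 3, 1]
  Cumulative counts: [0, 0, 0, 0, 3, 4]
  Scan right to left: place 4_D at output index 2
  Scan right to left: place 4_C at output index 1
  Scan right to left: place 5_B at output index 3
  Scan right to left: place 4_A at output index 0
  Output: [4_A, 4_C, 4_D, 5_B]
Equal keys:
  value 4: originally 4_A, 4_C, 4_D; after sorting 4_A, 4_C, 4_D -> order preserved
All equal keys kept their original relative order. Counting Sort is stable: scanning the input right to left with decreasing cumulative counts places later duplicates at later output positions.
Answer: Stable


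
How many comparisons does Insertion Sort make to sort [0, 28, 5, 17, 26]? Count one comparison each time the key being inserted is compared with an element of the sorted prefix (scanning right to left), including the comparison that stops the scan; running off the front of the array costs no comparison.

Insert 28: 0 <= 28 (stop) = 1 comparison(s) -> [0, 28, 5, 17, 26]
Insert 5: 28 > 5 (shift), 0 <= 5 (stop) = 2 comparison(s) -> [0, 5, 28, 17, 26]
Insert 17: 28 > 17 (shift), 5 <= 17 (stop) = 2 comparison(s) -> [0, 5, 17, 28, 26]
Insert 26: 28 > 26 (shift), 17 <= 26 (stop) = 2 comparison(s) -> [0, 5, 17, 26, 28]
Total comparisons: 1 + 2 + 2 + 2 = 7


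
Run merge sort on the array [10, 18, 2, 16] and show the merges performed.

Divide and conquer:
  Merge [10] + [18] -> [10, 18]
  Merge [2] + [16] -> [2, 16]
  Merge [10, 18] + [2, 16] -> [2, 10, 16, 18]


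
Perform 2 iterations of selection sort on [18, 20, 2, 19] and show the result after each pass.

Pass 1: Select minimum 2 at index 2, swap -> [2, 20, 18, 19]
Pass 2: Select minimum 18 at index 2, swap -> [2, 18, 20, 19]


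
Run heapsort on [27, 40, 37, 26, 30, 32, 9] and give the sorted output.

Build heap: [40, 30, 37, 26, 27, 32, 9]
Extract 40: [37, 30, 32, 26, 27, 9, 40]
Extract 37: [32, 30, 9, 26, 27, 37, 40]
Extract 32: [30, 27, 9, 26, 32, 37, 40]
Extract 30: [27, 26, 9, 30, 32, 37, 40]
Extract 27: [26, 9, 27, 30, 32, 37, 40]
Extract 26: [9, 26, 27, 30, 32, 37, 40]


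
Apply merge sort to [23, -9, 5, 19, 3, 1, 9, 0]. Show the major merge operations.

Divide and conquer:
  Merge [23] + [-9] -> [-9, 23]
  Merge [5] + [19] -> [5, 19]
  Merge [-9, 23] + [5, 19] -> [-9, 5, 19, 23]
  Merge [3] + [1] -> [1, 3]
  Merge [9] + [0] -> [0, 9]
  Merge [1, 3] + [0, 9] -> [0, 1, 3, 9]
  Merge [-9, 5, 19, 23] + [0, 1, 3, 9] -> [-9, 0, 1, 3, 5, 9, 19, 23]


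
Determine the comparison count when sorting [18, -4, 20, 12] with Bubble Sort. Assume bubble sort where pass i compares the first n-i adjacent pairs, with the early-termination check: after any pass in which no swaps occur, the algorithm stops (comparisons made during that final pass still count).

Pass 1: compare adjacent pairs (0,1)..(2,3) = 3 comparison(s), 2 swap(s) -> [-4, 18, 12, 20]
Pass 2: compare adjacent pairs (0,1)..(1,2) = 2 comparison(s), 1 swap(s) -> [-4, 12, 18, 20]
Pass 3: compare adjacent pairs (0,1)..(0,1) = 1 comparison(s), 0 swap(s) -> [-4, 12, 18, 20]
No swaps in this pass, so bubble sort stops here.
Total comparisons: 3 + 2 + 1 = 6


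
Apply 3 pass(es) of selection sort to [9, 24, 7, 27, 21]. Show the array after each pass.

Pass 1: Select minimum 7 at index 2, swap -> [7, 24, 9, 27, 21]
Pass 2: Select minimum 9 at index 2, swap -> [7, 9, 24, 27, 21]
Pass 3: Select minimum 21 at index 4, swap -> [7, 9, 21, 27, 24]


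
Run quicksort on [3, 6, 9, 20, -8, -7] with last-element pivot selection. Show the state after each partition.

Partition 1: pivot=-7 at index 1 -> [-8, -7, 9, 20, 3, 6]
Partition 2: pivot=6 at index 3 -> [-8, -7, 3, 6, 9, 20]
Partition 3: pivot=20 at index 5 -> [-8, -7, 3, 6, 9, 20]


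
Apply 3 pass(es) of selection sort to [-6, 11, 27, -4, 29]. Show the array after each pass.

Pass 1: Select minimum -6 at index 0, swap -> [-6, 11, 27, -4, 29]
Pass 2: Select minimum -4 at index 3, swap -> [-6, -4, 27, 11, 29]
Pass 3: Select minimum 11 at index 3, swap -> [-6, -4, 11, 27, 29]


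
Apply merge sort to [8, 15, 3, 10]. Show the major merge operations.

Divide and conquer:
  Merge [8] + [15] -> [8, 15]
  Merge [3] + [10] -> [3, 10]
  Merge [8, 15] + [3, 10] -> [3, 8, 10, 15]


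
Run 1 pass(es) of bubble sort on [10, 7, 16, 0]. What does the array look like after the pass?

After pass 1: [7, 10, 0, 16] (2 swaps)
Total swaps: 2


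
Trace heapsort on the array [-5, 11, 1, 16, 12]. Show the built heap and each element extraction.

Build heap: [16, 12, 1, 11, -5]
Extract 16: [12, 11, 1, -5, 16]
Extract 12: [11, -5, 1, 12, 16]
Extract 11: [1, -5, 11, 12, 16]
Extract 1: [-5, 1, 11, 12, 16]


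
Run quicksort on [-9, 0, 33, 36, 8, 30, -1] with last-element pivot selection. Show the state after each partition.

Partition 1: pivot=-1 at index 1 -> [-9, -1, 33, 36, 8, 30, 0]
Partition 2: pivot=0 at index 2 -> [-9, -1, 0, 36, 8, 30, 33]
Partition 3: pivot=33 at index 5 -> [-9, -1, 0, 8, 30, 33, 36]
Partition 4: pivot=30 at index 4 -> [-9, -1, 0, 8, 30, 33, 36]


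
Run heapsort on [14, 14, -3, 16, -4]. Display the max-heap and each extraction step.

Build heap: [16, 14, -3, 14, -4]
Extract 16: [14, 14, -3, -4, 16]
Extract 14: [14, -4, -3, 14, 16]
Extract 14: [-3, -4, 14, 14, 16]
Extract -3: [-4, -3, 14, 14, 16]


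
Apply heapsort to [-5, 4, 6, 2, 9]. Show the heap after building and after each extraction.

Build heap: [9, 4, 6, 2, -5]
Extract 9: [6, 4, -5, 2, 9]
Extract 6: [4, 2, -5, 6, 9]
Extract 4: [2, -5, 4, 6, 9]
Extract 2: [-5, 2, 4, 6, 9]


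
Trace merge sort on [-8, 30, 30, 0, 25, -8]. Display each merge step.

Divide and conquer:
  Merge [30] + [30] -> [30, 30]
  Merge [-8] + [30, 30] -> [-8, 30, 30]
  Merge [25] + [-8] -> [-8, 25]
  Merge [0] + [-8, 25] -> [-8, 0, 25]
  Merge [-8, 30, 30] + [-8, 0, 25] -> [-8, -8, 0, 25, 30, 30]


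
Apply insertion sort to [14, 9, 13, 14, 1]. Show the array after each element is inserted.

First element 14 is already 'sorted'
Insert 9: shifted 1 elements -> [9, 14, 13, 14, 1]
Insert 13: shifted 1 elements -> [9, 13, 14, 14, 1]
Insert 14: shifted 0 elements -> [9, 13, 14, 14, 1]
Insert 1: shifted 4 elements -> [1, 9, 13, 14, 14]


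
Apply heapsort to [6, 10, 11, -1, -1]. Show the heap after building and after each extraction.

Build heap: [11, 10, 6, -1, -1]
Extract 11: [10, -1, 6, -1, 11]
Extract 10: [6, -1, -1, 10, 11]
Extract 6: [-1, -1, 6, 10, 11]
Extract -1: [-1, -1, 6, 10, 11]


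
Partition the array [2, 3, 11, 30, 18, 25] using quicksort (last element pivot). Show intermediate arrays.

Partition 1: pivot=25 at index 4 -> [2, 3, 11, 18, 25, 30]
Partition 2: pivot=18 at index 3 -> [2, 3, 11, 18, 25, 30]
Partition 3: pivot=11 at index 2 -> [2, 3, 11, 18, 25, 30]
Partition 4: pivot=3 at index 1 -> [2, 3, 11, 18, 25, 30]


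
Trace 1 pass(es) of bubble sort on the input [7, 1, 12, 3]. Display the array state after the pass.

After pass 1: [1, 7, 3, 12] (2 swaps)
Total swaps: 2


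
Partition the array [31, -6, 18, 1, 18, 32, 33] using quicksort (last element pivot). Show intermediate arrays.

Partition 1: pivot=33 at index 6 -> [31, -6, 18, 1, 18, 32, 33]
Partition 2: pivot=32 at index 5 -> [31, -6, 18, 1, 18, 32, 33]
Partition 3: pivot=18 at index 3 -> [-6, 18, 1, 18, 31, 32, 33]
Partition 4: pivot=1 at index 1 -> [-6, 1, 18, 18, 31, 32, 33]


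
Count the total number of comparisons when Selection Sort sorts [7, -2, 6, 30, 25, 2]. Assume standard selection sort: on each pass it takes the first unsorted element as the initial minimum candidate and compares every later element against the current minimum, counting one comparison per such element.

Pass 1: scan indices 1..5 for the minimum = 5 comparison(s); min is -2, place at index 0 -> [-2, 7, 6, 30, 25, 2]
Pass 2: scan indices 2..5 for the minimum = 4 comparison(s); min is 2, place at index 1 -> [-2, 2, 6, 30, 25, 7]
Pass 3: scan indices 3..5 for the minimum = 3 comparison(s); min is 6, place at index 2 -> [-2, 2, 6, 30, 25, 7]
Pass 4: scan indices 4..5 for the minimum = 2 comparison(s); min is 7, place at index 3 -> [-2, 2, 6, 7, 25, 30]
Pass 5: scan indices 5..5 for the minimum = 1 comparison(s); min is 25, place at index 4 -> [-2, 2, 6, 7, 25, 30]
Selection sort always scans the whole unsorted suffix, so the count is (n-1) + (n-2) + ... + 1 = n(n-1)/2 = 6*5/2 = 15 regardless of the input order.
Total comparisons: 5 + 4 + 3 + 2 + 1 = 15


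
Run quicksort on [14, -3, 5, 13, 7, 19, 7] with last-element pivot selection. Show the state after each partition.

Partition 1: pivot=7 at index 3 -> [-3, 5, 7, 7, 14, 19, 13]
Partition 2: pivot=7 at index 2 -> [-3, 5, 7, 7, 14, 19, 13]
Partition 3: pivot=5 at index 1 -> [-3, 5, 7, 7, 14, 19, 13]
Partition 4: pivot=13 at index 4 -> [-3, 5, 7, 7, 13, 19, 14]
Partition 5: pivot=14 at index 5 -> [-3, 5, 7, 7, 13, 14, 19]


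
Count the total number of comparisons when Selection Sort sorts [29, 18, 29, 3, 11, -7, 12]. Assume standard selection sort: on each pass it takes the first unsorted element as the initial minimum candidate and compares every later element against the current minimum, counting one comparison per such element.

Pass 1: scan indices 1..6 for the minimum = 6 comparison(s); min is -7, place at index 0 -> [-7, 18, 29, 3, 11, 29, 12]
Pass 2: scan indices 2..6 for the minimum = 5 comparison(s); min is 3, place at index 1 -> [-7, 3, 29, 18, 11, 29, 12]
Pass 3: scan indices 3..6 for the minimum = 4 comparison(s); min is 11, place at index 2 -> [-7, 3, 11, 18, 29, 29, 12]
Pass 4: scan indices 4..6 for the minimum = 3 comparison(s); min is 12, place at index 3 -> [-7, 3, 11, 12, 29, 29, 18]
Pass 5: scan indices 5..6 for the minimum = 2 comparison(s); min is 18, place at index 4 -> [-7, 3, 11, 12, 18, 29, 29]
Pass 6: scan indices 6..6 for the minimum = 1 comparison(s); min is 29, place at index 5 -> [-7, 3, 11, 12, 18, 29, 29]
Selection sort always scans the whole unsorted suffix, so the count is (n-1) + (n-2) + ... + 1 = n(n-1)/2 = 7*6/2 = 21 regardless of the input order.
Total comparisons: 6 + 5 + 4 + 3 + 2 + 1 = 21


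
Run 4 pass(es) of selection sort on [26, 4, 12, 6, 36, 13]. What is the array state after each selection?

Pass 1: Select minimum 4 at index 1, swap -> [4, 26, 12, 6, 36, 13]
Pass 2: Select minimum 6 at index 3, swap -> [4, 6, 12, 26, 36, 13]
Pass 3: Select minimum 12 at index 2, swap -> [4, 6, 12, 26, 36, 13]
Pass 4: Select minimum 13 at index 5, swap -> [4, 6, 12, 13, 36, 26]


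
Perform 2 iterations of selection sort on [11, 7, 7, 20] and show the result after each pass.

Pass 1: Select minimum 7 at index 1, swap -> [7, 11, 7, 20]
Pass 2: Select minimum 7 at index 2, swap -> [7, 7, 11, 20]


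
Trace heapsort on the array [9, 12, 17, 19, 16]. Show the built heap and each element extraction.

Build heap: [19, 16, 17, 12, 9]
Extract 19: [17, 16, 9, 12, 19]
Extract 17: [16, 12, 9, 17, 19]
Extract 16: [12, 9, 16, 17, 19]
Extract 12: [9, 12, 16, 17, 19]
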